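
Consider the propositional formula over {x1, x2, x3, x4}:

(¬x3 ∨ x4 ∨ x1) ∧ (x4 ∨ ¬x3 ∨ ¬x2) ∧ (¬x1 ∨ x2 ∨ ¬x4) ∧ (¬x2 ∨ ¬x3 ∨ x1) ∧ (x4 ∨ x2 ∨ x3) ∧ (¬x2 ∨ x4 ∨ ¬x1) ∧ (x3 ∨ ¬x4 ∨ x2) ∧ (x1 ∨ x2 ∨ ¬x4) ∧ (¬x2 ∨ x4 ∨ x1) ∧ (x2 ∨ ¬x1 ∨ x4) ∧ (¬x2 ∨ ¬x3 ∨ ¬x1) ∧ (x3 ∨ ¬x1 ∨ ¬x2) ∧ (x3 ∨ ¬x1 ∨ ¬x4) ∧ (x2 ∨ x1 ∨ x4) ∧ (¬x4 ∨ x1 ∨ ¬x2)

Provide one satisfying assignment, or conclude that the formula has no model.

UNSATISFIABLE

Branch on x3: set x3 = False.
Branch on x4: set x4 = True.
The clause (x2) is unit, so x2 = True.
The clause (¬x1) is unit, so x1 = False.
But (x1) is also a unit clause — contradiction.
Backtrack on x4: now try x4 = False.
The clause (x2) is unit, so x2 = True.
The clause (¬x1) is unit, so x1 = False.
But (x1) is also a unit clause — contradiction.
Neither x4 = True nor x4 = False works.
Backtrack on x3: now try x3 = True.
Branch on x4: set x4 = True.
Branch on x1: set x1 = False.
The clause (¬x2) is unit, so x2 = False.
But (x2) is also a unit clause — contradiction.
Backtrack on x1: now try x1 = True.
The clause (x2) is unit, so x2 = True.
But (¬x2) is also a unit clause — contradiction.
Neither x1 = True nor x1 = False works.
Backtrack on x4: now try x4 = False.
The clause (x1) is unit, so x1 = True.
The clause (¬x2) is unit, so x2 = False.
But (x2) is also a unit clause — contradiction.
Neither x4 = True nor x4 = False works.
Neither x3 = True nor x3 = False works.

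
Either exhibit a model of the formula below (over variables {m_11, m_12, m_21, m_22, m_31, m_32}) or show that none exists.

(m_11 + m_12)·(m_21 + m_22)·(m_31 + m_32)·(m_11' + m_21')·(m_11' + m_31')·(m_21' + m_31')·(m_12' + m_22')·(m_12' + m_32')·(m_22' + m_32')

UNSATISFIABLE

Case m_11 = 1:
(m_21') alone gives m_21 = 0.
(m_22) alone gives m_22 = 1.
(m_31') alone gives m_31 = 0.
(m_32) alone gives m_32 = 1.
But (m_32') is also a unit clause — contradiction.
Backtrack on m_11: now try m_11 = 0.
(m_12) alone gives m_12 = 1.
(m_22') alone gives m_22 = 0.
(m_21) alone gives m_21 = 1.
(m_31') alone gives m_31 = 0.
(m_32) alone gives m_32 = 1.
But (m_32') is also a unit clause — contradiction.
Either choice for m_11 ends in contradiction.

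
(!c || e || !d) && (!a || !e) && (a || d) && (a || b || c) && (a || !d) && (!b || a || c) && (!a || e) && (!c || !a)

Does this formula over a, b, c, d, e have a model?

Unsatisfiable

Branch on a: set a = false.
(d) alone gives d = true.
But (!d) is also a unit clause — contradiction.
Undo a and try a = true.
(!e) alone gives e = false.
But (e) is also a unit clause — contradiction.
Neither a = true nor a = false works.
No assignment satisfies every clause.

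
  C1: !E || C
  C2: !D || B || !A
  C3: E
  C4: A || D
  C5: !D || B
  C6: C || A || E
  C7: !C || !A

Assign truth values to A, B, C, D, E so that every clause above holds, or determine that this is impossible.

Unit clause (E) forces E = true.
Unit clause (C) forces C = true.
Unit clause (!A) forces A = false.
Unit clause (D) forces D = true.
Unit clause (B) forces B = true.
Every clause now holds.

A ↦ false,  B ↦ true,  C ↦ true,  D ↦ true,  E ↦ true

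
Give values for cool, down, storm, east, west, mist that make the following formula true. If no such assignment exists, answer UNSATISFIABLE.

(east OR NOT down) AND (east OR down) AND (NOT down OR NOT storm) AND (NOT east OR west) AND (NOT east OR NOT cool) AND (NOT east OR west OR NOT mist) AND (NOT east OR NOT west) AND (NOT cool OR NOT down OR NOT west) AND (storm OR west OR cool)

Suppose east = true.
(west) alone gives west = true.
That conflicts with the unit clause (NOT west).
Undo east and try east = false.
(NOT down) alone gives down = false.
That conflicts with the unit clause (down).
Either choice for east ends in contradiction.

UNSATISFIABLE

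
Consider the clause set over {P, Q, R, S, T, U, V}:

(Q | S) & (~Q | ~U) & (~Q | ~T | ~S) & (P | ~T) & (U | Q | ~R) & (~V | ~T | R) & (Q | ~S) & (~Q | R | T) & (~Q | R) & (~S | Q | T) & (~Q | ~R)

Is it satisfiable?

No, unsatisfiable

Branch on Q: set Q = 1.
The clause (~U) is unit, so U = 0.
The clause (R) is unit, so R = 1.
That conflicts with the unit clause (~R).
So Q must be the other value — set Q = 0.
The clause (S) is unit, so S = 1.
That conflicts with the unit clause (~S).
Both values of Q lead to a conflict.
No assignment satisfies every clause.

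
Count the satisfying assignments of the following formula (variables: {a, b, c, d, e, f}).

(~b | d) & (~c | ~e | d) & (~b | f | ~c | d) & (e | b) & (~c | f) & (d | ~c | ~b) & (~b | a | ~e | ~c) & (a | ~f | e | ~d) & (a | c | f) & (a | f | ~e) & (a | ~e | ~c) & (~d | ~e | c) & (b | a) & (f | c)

There are 2^6 = 64 truth assignments over (a, b, c, d, e, f).
Split on e. With e = 1, the clauses containing e are satisfied and ~e drops from the rest; 3 of the 2^5 = 32 assignments to the other variables satisfy what remains.
With e = 0, by the same count on the reduced clause set, 2 assignments work.
(One model: a=T, b=F, c=F, d=F, e=T, f=T.)
Total: 3 + 2 = 5.

5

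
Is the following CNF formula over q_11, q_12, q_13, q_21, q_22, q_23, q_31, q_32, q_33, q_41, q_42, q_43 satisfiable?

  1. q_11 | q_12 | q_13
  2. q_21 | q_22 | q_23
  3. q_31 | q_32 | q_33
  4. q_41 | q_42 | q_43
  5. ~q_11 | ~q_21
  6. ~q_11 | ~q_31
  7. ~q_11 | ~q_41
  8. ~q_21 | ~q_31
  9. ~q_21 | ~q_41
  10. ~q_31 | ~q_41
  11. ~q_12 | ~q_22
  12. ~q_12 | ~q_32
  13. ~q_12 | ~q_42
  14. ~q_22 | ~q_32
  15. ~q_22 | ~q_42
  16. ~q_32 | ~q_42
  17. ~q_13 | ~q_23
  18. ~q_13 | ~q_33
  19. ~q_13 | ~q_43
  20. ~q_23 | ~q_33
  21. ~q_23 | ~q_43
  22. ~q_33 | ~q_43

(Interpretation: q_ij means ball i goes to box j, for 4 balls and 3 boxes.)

Unsatisfiable

Try q_11 = 0.
Try q_12 = 1.
Unit clause (~q_22) forces q_22 = 0.
Unit clause (~q_32) forces q_32 = 0.
Unit clause (~q_42) forces q_42 = 0.
Try q_21 = 1.
Unit clause (~q_31) forces q_31 = 0.
Unit clause (q_33) forces q_33 = 1.
Unit clause (~q_41) forces q_41 = 0.
Unit clause (q_43) forces q_43 = 1.
Now (~q_43) is unsatisfied and unit — conflict.
That branch fails; take q_21 = 0 instead.
Unit clause (q_23) forces q_23 = 1.
Unit clause (~q_13) forces q_13 = 0.
Unit clause (~q_33) forces q_33 = 0.
Unit clause (q_31) forces q_31 = 1.
Unit clause (~q_41) forces q_41 = 0.
Unit clause (q_43) forces q_43 = 1.
Now (~q_43) is unsatisfied and unit — conflict.
Neither q_21 = 1 nor q_21 = 0 works.
That branch fails; take q_12 = 0 instead.
Unit clause (q_13) forces q_13 = 1.
Unit clause (~q_23) forces q_23 = 0.
Unit clause (~q_33) forces q_33 = 0.
Unit clause (~q_43) forces q_43 = 0.
Try q_21 = 1.
Unit clause (~q_31) forces q_31 = 0.
Unit clause (q_32) forces q_32 = 1.
Unit clause (~q_41) forces q_41 = 0.
Unit clause (q_42) forces q_42 = 1.
Now (~q_42) is unsatisfied and unit — conflict.
That branch fails; take q_21 = 0 instead.
Unit clause (q_22) forces q_22 = 1.
Unit clause (~q_32) forces q_32 = 0.
Unit clause (q_31) forces q_31 = 1.
Unit clause (~q_41) forces q_41 = 0.
Unit clause (q_42) forces q_42 = 1.
Now (~q_42) is unsatisfied and unit — conflict.
Neither q_21 = 1 nor q_21 = 0 works.
Neither q_12 = 1 nor q_12 = 0 works.
That branch fails; take q_11 = 1 instead.
Unit clause (~q_21) forces q_21 = 0.
Unit clause (~q_31) forces q_31 = 0.
Unit clause (~q_41) forces q_41 = 0.
Try q_22 = 1.
Unit clause (~q_12) forces q_12 = 0.
Unit clause (~q_32) forces q_32 = 0.
Unit clause (q_33) forces q_33 = 1.
Unit clause (~q_42) forces q_42 = 0.
Unit clause (q_43) forces q_43 = 1.
Now (~q_43) is unsatisfied and unit — conflict.
That branch fails; take q_22 = 0 instead.
Unit clause (q_23) forces q_23 = 1.
Unit clause (~q_13) forces q_13 = 0.
Unit clause (~q_33) forces q_33 = 0.
Unit clause (q_32) forces q_32 = 1.
Unit clause (~q_12) forces q_12 = 0.
Unit clause (~q_42) forces q_42 = 0.
Unit clause (q_43) forces q_43 = 1.
Now (~q_43) is unsatisfied and unit — conflict.
Neither q_22 = 1 nor q_22 = 0 works.
Neither q_11 = 1 nor q_11 = 0 works.
No assignment satisfies every clause.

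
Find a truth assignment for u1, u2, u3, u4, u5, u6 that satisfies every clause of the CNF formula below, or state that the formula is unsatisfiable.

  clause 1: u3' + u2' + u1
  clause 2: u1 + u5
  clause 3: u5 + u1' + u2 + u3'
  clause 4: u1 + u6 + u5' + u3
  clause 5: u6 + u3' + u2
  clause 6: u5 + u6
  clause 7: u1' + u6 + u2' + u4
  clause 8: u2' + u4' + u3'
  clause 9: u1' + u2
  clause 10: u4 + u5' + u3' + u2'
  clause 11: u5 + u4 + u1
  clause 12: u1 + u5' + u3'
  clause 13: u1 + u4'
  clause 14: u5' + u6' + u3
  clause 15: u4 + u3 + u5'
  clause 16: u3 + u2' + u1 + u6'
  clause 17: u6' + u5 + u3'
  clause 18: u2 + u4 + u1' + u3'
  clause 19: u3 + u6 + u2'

Suppose u1 = 1.
Unit clause (u2) forces u2 = 1.
Suppose u5 = 0.
Unit clause (u6) forces u6 = 1.
Unit clause (u3') forces u3 = 0.
No clause remains; u4 is free.

u1: 1,  u2: 1,  u3: 0,  u4: 1,  u5: 0,  u6: 1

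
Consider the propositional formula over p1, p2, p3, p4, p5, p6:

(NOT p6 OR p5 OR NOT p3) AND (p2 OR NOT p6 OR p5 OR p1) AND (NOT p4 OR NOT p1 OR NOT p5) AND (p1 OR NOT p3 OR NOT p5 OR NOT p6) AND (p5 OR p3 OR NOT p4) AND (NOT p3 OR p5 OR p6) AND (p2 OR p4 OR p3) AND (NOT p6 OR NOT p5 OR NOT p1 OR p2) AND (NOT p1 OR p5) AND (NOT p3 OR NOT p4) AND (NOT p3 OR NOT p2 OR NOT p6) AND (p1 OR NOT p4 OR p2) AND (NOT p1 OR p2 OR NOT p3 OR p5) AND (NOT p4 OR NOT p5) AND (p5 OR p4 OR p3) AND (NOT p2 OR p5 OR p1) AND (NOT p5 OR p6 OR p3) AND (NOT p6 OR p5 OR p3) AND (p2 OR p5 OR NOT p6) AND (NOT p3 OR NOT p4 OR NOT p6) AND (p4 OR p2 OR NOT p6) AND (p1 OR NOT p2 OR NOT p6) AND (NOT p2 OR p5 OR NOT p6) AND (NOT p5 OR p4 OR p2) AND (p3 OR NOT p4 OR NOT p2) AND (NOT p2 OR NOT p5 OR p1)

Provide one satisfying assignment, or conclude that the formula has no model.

Try p1 = true.
Unit clause (p5) forces p5 = true.
Unit clause (NOT p4) forces p4 = false.
Unit clause (p2) forces p2 = true.
Try p3 = true.
Unit clause (NOT p6) forces p6 = false.
All clauses are satisfied.

p1=true,  p2=true,  p3=true,  p4=false,  p5=true,  p6=false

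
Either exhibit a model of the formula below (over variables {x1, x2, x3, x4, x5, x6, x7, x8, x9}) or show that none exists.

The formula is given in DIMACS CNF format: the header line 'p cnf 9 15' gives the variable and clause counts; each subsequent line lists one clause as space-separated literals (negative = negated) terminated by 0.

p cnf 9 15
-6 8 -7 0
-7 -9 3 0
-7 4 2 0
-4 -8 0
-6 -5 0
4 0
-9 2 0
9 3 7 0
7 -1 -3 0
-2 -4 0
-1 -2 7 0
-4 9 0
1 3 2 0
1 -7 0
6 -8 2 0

UNSATISFIABLE

The clause (x4) is unit, so x4 = True.
The clause (¬x8) is unit, so x8 = False.
The clause (¬x2) is unit, so x2 = False.
The clause (¬x9) is unit, so x9 = False.
That conflicts with the unit clause (x9).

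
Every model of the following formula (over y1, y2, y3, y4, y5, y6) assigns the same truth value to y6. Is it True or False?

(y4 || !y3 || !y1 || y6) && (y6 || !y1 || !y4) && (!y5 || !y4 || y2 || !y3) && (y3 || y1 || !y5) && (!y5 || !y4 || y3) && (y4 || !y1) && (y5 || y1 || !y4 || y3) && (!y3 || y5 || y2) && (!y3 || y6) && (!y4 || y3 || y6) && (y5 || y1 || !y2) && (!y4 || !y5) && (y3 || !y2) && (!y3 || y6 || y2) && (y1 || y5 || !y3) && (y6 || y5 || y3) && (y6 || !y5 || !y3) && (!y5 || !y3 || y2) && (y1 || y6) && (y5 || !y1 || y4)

True

Suppose y6 = false.
From the singleton clause (!y3), y3 = false.
From the singleton clause (!y4), y4 = false.
From the singleton clause (!y1), y1 = false.
That conflicts with the unit clause (y1).
So every satisfying assignment has y6 = True.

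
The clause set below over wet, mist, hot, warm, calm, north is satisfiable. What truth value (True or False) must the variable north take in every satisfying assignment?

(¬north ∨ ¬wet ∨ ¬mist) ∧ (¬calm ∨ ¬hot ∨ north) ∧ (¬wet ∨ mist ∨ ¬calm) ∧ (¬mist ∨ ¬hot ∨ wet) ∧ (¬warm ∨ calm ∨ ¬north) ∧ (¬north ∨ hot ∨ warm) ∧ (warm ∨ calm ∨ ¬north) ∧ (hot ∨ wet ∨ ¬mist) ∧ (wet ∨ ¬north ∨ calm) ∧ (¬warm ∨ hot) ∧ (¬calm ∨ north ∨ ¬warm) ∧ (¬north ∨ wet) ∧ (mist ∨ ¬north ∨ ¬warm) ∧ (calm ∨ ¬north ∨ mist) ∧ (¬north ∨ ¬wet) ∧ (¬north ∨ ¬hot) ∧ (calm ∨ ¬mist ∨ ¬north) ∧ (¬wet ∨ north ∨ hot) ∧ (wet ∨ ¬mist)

False

Suppose north = True.
(wet) alone gives wet = True.
Now (¬wet) is unsatisfied and unit — conflict.
So every satisfying assignment has north = False.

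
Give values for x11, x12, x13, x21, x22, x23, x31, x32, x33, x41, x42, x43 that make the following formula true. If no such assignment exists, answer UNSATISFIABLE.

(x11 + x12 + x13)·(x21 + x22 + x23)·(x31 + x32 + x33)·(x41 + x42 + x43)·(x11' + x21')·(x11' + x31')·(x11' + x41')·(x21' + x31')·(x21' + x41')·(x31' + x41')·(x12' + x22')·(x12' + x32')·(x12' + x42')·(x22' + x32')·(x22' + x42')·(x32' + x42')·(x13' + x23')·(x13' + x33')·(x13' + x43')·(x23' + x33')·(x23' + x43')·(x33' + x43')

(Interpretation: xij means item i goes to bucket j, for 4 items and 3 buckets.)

Try x11 = 0.
Try x12 = 1.
(x22') alone gives x22 = 0.
(x32') alone gives x32 = 0.
(x42') alone gives x42 = 0.
Try x21 = 1.
(x31') alone gives x31 = 0.
(x33) alone gives x33 = 1.
(x41') alone gives x41 = 0.
(x43) alone gives x43 = 1.
But (x43') is also a unit clause — contradiction.
So x21 must be the other value — set x21 = 0.
(x23) alone gives x23 = 1.
(x13') alone gives x13 = 0.
(x33') alone gives x33 = 0.
(x31) alone gives x31 = 1.
(x41') alone gives x41 = 0.
(x43) alone gives x43 = 1.
But (x43') is also a unit clause — contradiction.
Either choice for x21 ends in contradiction.
So x12 must be the other value — set x12 = 0.
(x13) alone gives x13 = 1.
(x23') alone gives x23 = 0.
(x33') alone gives x33 = 0.
(x43') alone gives x43 = 0.
Try x21 = 1.
(x31') alone gives x31 = 0.
(x32) alone gives x32 = 1.
(x41') alone gives x41 = 0.
(x42) alone gives x42 = 1.
But (x42') is also a unit clause — contradiction.
So x21 must be the other value — set x21 = 0.
(x22) alone gives x22 = 1.
(x32') alone gives x32 = 0.
(x31) alone gives x31 = 1.
(x41') alone gives x41 = 0.
(x42) alone gives x42 = 1.
But (x42') is also a unit clause — contradiction.
Either choice for x21 ends in contradiction.
Either choice for x12 ends in contradiction.
So x11 must be the other value — set x11 = 1.
(x21') alone gives x21 = 0.
(x31') alone gives x31 = 0.
(x41') alone gives x41 = 0.
Try x22 = 1.
(x12') alone gives x12 = 0.
(x32') alone gives x32 = 0.
(x33) alone gives x33 = 1.
(x42') alone gives x42 = 0.
(x43) alone gives x43 = 1.
But (x43') is also a unit clause — contradiction.
So x22 must be the other value — set x22 = 0.
(x23) alone gives x23 = 1.
(x13') alone gives x13 = 0.
(x33') alone gives x33 = 0.
(x32) alone gives x32 = 1.
(x12') alone gives x12 = 0.
(x42') alone gives x42 = 0.
(x43) alone gives x43 = 1.
But (x43') is also a unit clause — contradiction.
Either choice for x22 ends in contradiction.
Either choice for x11 ends in contradiction.

UNSATISFIABLE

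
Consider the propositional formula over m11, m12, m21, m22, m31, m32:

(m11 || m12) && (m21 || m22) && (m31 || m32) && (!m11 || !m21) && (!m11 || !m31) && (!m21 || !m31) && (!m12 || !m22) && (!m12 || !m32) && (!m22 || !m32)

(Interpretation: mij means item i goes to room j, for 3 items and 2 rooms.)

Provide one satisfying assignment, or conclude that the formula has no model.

Suppose m11 = true.
(!m21) alone gives m21 = false.
(m22) alone gives m22 = true.
(!m31) alone gives m31 = false.
(m32) alone gives m32 = true.
That conflicts with the unit clause (!m32).
So m11 must be the other value — set m11 = false.
(m12) alone gives m12 = true.
(!m22) alone gives m22 = false.
(m21) alone gives m21 = true.
(!m31) alone gives m31 = false.
(m32) alone gives m32 = true.
That conflicts with the unit clause (!m32).
Neither m11 = true nor m11 = false works.

UNSATISFIABLE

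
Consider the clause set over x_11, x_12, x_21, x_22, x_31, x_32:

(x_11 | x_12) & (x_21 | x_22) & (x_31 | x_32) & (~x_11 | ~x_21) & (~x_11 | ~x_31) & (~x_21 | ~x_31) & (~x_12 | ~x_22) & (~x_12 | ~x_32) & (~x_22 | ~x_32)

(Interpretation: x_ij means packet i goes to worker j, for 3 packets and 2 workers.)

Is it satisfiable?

No, unsatisfiable

Suppose x_11 = 1.
From the singleton clause (~x_21), x_21 = 0.
From the singleton clause (x_22), x_22 = 1.
From the singleton clause (~x_31), x_31 = 0.
From the singleton clause (x_32), x_32 = 1.
But (~x_32) is also a unit clause — contradiction.
So x_11 must be the other value — set x_11 = 0.
From the singleton clause (x_12), x_12 = 1.
From the singleton clause (~x_22), x_22 = 0.
From the singleton clause (x_21), x_21 = 1.
From the singleton clause (~x_31), x_31 = 0.
From the singleton clause (x_32), x_32 = 1.
But (~x_32) is also a unit clause — contradiction.
Either choice for x_11 ends in contradiction.
No assignment satisfies every clause.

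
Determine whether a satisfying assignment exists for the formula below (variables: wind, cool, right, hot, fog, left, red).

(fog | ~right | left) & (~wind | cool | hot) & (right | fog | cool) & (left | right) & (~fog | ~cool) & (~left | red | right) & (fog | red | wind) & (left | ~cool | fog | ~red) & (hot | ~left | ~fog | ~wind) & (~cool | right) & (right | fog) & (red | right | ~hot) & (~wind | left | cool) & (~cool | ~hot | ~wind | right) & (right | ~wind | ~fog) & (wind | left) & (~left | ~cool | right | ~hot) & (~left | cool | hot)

Branch on left: set left = 1.
Branch on fog: set fog = 0.
The clause (right) is unit, so right = 1.
Branch on red: set red = 1.
Branch on cool: set cool = 0.
The clause (hot) is unit, so hot = 1.
All clauses hold; wind can take either value.
A satisfying assignment: wind: 0; cool: 0; right: 1; hot: 1; fog: 0; left: 1; red: 1.

Satisfiable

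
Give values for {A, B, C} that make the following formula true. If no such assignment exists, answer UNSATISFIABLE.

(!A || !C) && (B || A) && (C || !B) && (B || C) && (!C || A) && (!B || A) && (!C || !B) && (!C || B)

Suppose A = false.
From the singleton clause (B), B = true.
That conflicts with the unit clause (!B).
Undo A and try A = true.
From the singleton clause (!C), C = false.
From the singleton clause (!B), B = false.
That conflicts with the unit clause (B).
Both values of A lead to a conflict.

UNSATISFIABLE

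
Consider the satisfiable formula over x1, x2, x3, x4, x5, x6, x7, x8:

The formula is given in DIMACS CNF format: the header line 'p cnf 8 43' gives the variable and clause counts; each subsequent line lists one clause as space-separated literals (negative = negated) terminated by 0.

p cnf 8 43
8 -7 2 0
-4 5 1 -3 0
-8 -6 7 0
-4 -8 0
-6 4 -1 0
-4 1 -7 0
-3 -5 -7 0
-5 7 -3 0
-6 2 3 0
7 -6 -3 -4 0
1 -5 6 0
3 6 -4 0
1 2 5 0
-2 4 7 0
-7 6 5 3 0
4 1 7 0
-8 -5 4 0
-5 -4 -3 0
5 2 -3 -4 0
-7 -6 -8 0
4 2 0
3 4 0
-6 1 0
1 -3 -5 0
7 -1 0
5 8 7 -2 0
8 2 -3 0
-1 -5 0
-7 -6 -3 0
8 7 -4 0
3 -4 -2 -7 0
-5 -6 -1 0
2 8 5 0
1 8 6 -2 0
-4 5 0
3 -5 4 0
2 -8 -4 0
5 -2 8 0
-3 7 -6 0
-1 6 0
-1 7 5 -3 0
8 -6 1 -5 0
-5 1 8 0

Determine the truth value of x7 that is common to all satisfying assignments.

True

Suppose x7 = False.
(¬x1) alone gives x1 = False.
(x4) alone gives x4 = True.
(¬x8) alone gives x8 = False.
Now (x8) is unsatisfied and unit — conflict.
So every satisfying assignment has x7 = True.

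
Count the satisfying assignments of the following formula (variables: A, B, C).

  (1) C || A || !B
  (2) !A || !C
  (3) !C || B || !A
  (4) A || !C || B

4

There are 2^3 = 8 truth assignments over (A, B, C).
Check each against the 4 clauses (columns in the order A, B, C):
  F F F  ✓ satisfies all
  F F T  ✗ fails (A || !C || B)
  F T F  ✗ fails (C || A || !B)
  F T T  ✓ satisfies all
  T F F  ✓ satisfies all
  T F T  ✗ fails (!A || !C)
  T T F  ✓ satisfies all
  T T T  ✗ fails (!A || !C)
4 of the 8 rows are models.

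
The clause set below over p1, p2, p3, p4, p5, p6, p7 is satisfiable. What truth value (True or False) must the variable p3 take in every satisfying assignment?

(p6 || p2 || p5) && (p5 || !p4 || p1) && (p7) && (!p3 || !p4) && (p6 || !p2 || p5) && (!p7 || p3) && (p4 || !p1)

Suppose p3 = false.
(p7) alone gives p7 = true.
Now (!p7) is unsatisfied and unit — conflict.
So every satisfying assignment has p3 = True.

True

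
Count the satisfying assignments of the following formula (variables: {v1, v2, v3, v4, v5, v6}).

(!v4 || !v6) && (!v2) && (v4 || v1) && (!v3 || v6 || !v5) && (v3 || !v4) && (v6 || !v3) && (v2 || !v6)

2

There are 2^6 = 64 truth assignments over (v1, v2, v3, v4, v5, v6).
Split on v1. With v1 = true, the clauses containing v1 are satisfied and !v1 drops from the rest; 2 of the 2^5 = 32 assignments to the other variables satisfy what remains.
With v1 = false, by the same count on the reduced clause set, 0 assignments work.
(One model: v1=T, v2=F, v3=F, v4=F, v5=F, v6=F.)
Total: 2 + 0 = 2.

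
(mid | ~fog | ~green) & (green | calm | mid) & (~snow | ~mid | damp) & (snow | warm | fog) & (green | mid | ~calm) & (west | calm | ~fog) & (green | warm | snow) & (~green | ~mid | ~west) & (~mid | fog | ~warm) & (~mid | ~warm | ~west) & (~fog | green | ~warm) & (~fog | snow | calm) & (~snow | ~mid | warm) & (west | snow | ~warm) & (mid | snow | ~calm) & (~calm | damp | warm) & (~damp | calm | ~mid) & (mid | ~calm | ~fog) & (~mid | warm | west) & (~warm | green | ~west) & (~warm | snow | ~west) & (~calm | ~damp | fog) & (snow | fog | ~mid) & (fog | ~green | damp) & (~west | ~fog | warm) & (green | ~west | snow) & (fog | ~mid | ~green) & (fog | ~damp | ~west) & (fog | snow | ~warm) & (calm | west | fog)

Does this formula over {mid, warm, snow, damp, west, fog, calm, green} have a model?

Branch on mid: set mid = 1.
Branch on snow: set snow = 1.
From the singleton clause (damp), damp = 1.
From the singleton clause (warm), warm = 1.
From the singleton clause (fog), fog = 1.
From the singleton clause (~west), west = 0.
From the singleton clause (calm), calm = 1.
From the singleton clause (green), green = 1.
This assignment satisfies each clause.
A satisfying assignment: mid ↦ 1; warm ↦ 1; snow ↦ 1; damp ↦ 1; west ↦ 0; fog ↦ 1; calm ↦ 1; green ↦ 1.

Yes, satisfiable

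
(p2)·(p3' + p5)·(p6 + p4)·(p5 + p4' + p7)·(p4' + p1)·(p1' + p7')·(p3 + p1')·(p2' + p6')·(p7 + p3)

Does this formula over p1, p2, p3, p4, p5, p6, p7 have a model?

The clause (p2) is unit, so p2 = 1.
The clause (p6') is unit, so p6 = 0.
The clause (p4) is unit, so p4 = 1.
The clause (p1) is unit, so p1 = 1.
The clause (p7') is unit, so p7 = 0.
The clause (p5) is unit, so p5 = 1.
The clause (p3) is unit, so p3 = 1.
All clauses are satisfied.
A satisfying assignment: p1: 1; p2: 1; p3: 1; p4: 1; p5: 1; p6: 0; p7: 0.

Yes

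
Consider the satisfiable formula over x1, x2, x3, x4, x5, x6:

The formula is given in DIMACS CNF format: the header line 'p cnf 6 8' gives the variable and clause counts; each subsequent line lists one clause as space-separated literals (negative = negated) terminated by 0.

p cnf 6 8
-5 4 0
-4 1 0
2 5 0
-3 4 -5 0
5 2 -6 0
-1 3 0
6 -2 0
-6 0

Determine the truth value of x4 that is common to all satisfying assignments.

True

Suppose x4 = False.
From the singleton clause (¬x5), x5 = False.
From the singleton clause (x2), x2 = True.
From the singleton clause (x6), x6 = True.
Now (¬x6) is unsatisfied and unit — conflict.
So every satisfying assignment has x4 = True.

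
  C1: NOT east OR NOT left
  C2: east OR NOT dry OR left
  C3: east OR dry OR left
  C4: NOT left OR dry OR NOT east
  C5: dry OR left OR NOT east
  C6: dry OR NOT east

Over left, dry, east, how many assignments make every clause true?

There are 2^3 = 8 truth assignments over (left, dry, east).
Check each against the 6 clauses (columns in the order left, dry, east):
  F F F  ✗ fails (east OR dry OR left)
  F F T  ✗ fails (dry OR left OR NOT east)
  F T F  ✗ fails (east OR NOT dry OR left)
  F T T  ✓ satisfies all
  T F F  ✓ satisfies all
  T F T  ✗ fails (NOT east OR NOT left)
  T T F  ✓ satisfies all
  T T T  ✗ fails (NOT east OR NOT left)
3 of the 8 rows are models.

3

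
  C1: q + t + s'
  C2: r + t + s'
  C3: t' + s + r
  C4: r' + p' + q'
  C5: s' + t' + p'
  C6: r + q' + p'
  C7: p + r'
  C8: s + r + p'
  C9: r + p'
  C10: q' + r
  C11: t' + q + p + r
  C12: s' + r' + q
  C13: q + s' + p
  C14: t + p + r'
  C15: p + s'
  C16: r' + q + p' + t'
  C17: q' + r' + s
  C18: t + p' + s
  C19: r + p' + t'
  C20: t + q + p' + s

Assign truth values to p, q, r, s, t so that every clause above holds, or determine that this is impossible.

Suppose p = 0.
(r') alone gives r = 0.
(q') alone gives q = 0.
(t') alone gives t = 0.
(s') alone gives s = 0.
Every clause now holds.

p: 0; q: 0; r: 0; s: 0; t: 0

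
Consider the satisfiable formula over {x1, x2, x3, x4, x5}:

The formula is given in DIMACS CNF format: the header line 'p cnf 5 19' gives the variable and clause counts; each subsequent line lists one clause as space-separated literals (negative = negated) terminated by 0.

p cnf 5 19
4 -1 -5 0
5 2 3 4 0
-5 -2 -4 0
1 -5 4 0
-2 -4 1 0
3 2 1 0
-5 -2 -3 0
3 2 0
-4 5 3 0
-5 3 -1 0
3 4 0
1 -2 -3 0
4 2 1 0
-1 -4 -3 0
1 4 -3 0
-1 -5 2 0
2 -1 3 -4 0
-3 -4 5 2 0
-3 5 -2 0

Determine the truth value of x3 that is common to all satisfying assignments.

Suppose x3 = False.
(x2) alone gives x2 = True.
(x4) alone gives x4 = True.
(¬x5) alone gives x5 = False.
That conflicts with the unit clause (x5).
So every satisfying assignment has x3 = True.

True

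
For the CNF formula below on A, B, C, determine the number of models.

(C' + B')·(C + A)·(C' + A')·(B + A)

There are 2^3 = 8 truth assignments over (A, B, C).
Check each against the 4 clauses (columns in the order A, B, C):
  F F F  ✗ fails (C + A)
  F F T  ✗ fails (B + A)
  F T F  ✗ fails (C + A)
  F T T  ✗ fails (C' + B')
  T F F  ✓ satisfies all
  T F T  ✗ fails (C' + A')
  T T F  ✓ satisfies all
  T T T  ✗ fails (C' + B')
2 of the 8 rows are models.

2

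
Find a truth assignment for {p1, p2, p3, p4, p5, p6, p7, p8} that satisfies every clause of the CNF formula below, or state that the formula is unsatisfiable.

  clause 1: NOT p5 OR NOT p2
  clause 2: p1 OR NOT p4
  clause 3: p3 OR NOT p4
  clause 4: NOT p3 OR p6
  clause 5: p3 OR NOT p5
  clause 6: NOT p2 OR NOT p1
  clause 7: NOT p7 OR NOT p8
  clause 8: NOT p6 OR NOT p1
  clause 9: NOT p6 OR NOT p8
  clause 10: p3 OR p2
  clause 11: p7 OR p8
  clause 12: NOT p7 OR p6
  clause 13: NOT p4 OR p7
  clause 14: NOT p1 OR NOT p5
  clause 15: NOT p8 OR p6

Case p5 = false:
Case p1 = false:
Unit clause (NOT p4) forces p4 = false.
Case p3 = true:
Unit clause (p6) forces p6 = true.
Unit clause (NOT p8) forces p8 = false.
Unit clause (p7) forces p7 = true.
Every clause is now satisfied; p2 is unconstrained.

p1 ↦ false, p2 ↦ true, p3 ↦ true, p4 ↦ false, p5 ↦ false, p6 ↦ true, p7 ↦ true, p8 ↦ false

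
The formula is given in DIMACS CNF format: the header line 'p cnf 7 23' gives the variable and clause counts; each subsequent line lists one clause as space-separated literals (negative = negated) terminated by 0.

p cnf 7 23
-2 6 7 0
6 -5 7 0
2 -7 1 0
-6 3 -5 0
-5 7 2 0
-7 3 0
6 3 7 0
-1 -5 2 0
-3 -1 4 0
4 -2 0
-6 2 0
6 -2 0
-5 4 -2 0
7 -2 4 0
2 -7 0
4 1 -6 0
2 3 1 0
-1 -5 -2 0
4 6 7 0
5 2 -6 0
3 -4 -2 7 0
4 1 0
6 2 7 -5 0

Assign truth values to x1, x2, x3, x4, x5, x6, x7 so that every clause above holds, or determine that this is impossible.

Branch on x7: set x7 = False.
Branch on x2: set x2 = True.
Unit clause (x6) forces x6 = True.
Unit clause (x4) forces x4 = True.
Unit clause (x3) forces x3 = True.
Branch on x1: set x1 = False.
No clause remains; x5 is free.

x1=False,  x2=True,  x3=True,  x4=True,  x5=True,  x6=True,  x7=False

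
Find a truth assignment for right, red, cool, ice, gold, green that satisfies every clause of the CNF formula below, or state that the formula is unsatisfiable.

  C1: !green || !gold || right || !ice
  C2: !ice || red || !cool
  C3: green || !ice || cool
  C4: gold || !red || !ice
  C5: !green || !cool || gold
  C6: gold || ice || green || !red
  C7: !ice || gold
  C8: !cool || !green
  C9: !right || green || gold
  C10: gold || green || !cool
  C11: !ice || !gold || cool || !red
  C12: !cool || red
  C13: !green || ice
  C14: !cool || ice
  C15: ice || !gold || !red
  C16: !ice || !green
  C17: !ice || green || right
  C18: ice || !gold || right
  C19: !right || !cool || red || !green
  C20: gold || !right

Suppose ice = false.
The clause (!green) is unit, so green = false.
The clause (!cool) is unit, so cool = false.
Suppose gold = true.
The clause (!red) is unit, so red = false.
The clause (right) is unit, so right = true.
This assignment satisfies each clause.

right: true; red: false; cool: false; ice: false; gold: true; green: false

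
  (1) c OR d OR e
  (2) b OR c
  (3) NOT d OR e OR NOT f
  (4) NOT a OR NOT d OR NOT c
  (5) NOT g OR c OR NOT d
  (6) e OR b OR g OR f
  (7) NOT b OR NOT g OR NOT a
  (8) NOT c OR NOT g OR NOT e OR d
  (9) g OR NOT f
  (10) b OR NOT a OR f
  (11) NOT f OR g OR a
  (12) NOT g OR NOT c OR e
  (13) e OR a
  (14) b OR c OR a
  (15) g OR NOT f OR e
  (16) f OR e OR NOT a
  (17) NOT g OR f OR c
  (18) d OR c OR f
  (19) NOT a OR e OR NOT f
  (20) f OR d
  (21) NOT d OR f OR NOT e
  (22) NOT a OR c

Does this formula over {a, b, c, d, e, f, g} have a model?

Try b = false.
From the singleton clause (c), c = true.
Try a = false.
From the singleton clause (e), e = true.
Try g = true.
From the singleton clause (d), d = true.
From the singleton clause (f), f = true.
Every clause now holds.
A satisfying assignment: a=false, b=false, c=true, d=true, e=true, f=true, g=true.

Yes, satisfiable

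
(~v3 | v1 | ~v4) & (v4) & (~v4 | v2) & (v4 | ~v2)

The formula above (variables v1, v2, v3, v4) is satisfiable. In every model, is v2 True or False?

Suppose v2 = 0.
From the singleton clause (v4), v4 = 1.
But (~v4) is also a unit clause — contradiction.
So every satisfying assignment has v2 = True.

True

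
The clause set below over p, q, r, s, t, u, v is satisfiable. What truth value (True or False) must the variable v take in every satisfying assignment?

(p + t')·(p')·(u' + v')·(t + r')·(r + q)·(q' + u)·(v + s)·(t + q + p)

False

Suppose v = 1.
Unit clause (p') forces p = 0.
Unit clause (t') forces t = 0.
Unit clause (u') forces u = 0.
Unit clause (r') forces r = 0.
Unit clause (q) forces q = 1.
Now (q') is unsatisfied and unit — conflict.
So every satisfying assignment has v = False.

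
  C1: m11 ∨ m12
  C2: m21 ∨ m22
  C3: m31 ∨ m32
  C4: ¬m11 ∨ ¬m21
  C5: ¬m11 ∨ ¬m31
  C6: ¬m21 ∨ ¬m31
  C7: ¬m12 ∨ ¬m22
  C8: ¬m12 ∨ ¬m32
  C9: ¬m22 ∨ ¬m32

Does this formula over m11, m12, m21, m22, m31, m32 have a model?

No, unsatisfiable

Case m11 = True:
Unit clause (¬m21) forces m21 = False.
Unit clause (m22) forces m22 = True.
Unit clause (¬m31) forces m31 = False.
Unit clause (m32) forces m32 = True.
But (¬m32) is also a unit clause — contradiction.
So m11 must be the other value — set m11 = False.
Unit clause (m12) forces m12 = True.
Unit clause (¬m22) forces m22 = False.
Unit clause (m21) forces m21 = True.
Unit clause (¬m31) forces m31 = False.
Unit clause (m32) forces m32 = True.
But (¬m32) is also a unit clause — contradiction.
Neither m11 = True nor m11 = False works.
No assignment satisfies every clause.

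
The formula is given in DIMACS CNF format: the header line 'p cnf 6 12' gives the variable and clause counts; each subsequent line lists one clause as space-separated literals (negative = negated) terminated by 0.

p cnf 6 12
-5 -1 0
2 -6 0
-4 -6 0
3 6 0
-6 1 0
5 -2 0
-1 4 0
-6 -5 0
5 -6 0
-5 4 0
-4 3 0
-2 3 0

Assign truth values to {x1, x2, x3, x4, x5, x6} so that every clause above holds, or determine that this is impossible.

Try x5 = True.
From the singleton clause (¬x1), x1 = False.
From the singleton clause (¬x6), x6 = False.
From the singleton clause (x3), x3 = True.
From the singleton clause (x4), x4 = True.
No clause remains; x2 is free.

x1: False, x2: False, x3: True, x4: True, x5: True, x6: False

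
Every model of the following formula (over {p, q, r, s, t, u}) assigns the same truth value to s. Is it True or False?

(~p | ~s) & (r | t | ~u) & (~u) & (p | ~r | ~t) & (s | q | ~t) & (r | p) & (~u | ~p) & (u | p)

False

Suppose s = 1.
From the singleton clause (~p), p = 0.
From the singleton clause (~u), u = 0.
Now (u) is unsatisfied and unit — conflict.
So every satisfying assignment has s = False.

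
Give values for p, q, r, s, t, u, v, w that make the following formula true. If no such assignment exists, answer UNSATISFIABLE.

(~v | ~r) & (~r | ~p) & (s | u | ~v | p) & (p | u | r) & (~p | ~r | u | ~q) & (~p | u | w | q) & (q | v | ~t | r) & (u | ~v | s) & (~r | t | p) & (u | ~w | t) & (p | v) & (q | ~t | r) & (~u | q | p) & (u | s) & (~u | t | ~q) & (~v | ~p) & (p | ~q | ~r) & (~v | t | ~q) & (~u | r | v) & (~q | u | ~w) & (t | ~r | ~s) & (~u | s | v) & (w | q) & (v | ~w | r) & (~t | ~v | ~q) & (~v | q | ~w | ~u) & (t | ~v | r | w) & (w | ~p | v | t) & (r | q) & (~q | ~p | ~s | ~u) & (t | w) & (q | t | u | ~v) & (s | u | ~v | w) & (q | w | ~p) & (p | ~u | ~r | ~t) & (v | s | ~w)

p: 1; q: 1; r: 0; s: 1; t: 1; u: 0; v: 0; w: 0

Case v = 0:
Unit clause (p) forces p = 1.
Unit clause (~r) forces r = 0.
Unit clause (~u) forces u = 0.
Unit clause (s) forces s = 1.
Unit clause (~w) forces w = 0.
Unit clause (q) forces q = 1.
Unit clause (t) forces t = 1.
Every clause now holds.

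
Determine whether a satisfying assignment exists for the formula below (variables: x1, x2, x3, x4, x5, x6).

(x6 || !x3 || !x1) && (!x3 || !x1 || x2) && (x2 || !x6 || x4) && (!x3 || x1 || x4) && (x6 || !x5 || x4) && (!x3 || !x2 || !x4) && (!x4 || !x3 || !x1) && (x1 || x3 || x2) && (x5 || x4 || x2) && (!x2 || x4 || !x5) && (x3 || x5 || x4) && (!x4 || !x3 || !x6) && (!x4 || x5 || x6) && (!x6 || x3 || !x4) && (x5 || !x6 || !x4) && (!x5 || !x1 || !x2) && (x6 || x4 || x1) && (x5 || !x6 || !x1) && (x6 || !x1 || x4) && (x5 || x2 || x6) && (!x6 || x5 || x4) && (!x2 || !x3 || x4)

Yes, satisfiable

Case x6 = false:
Case x3 = true:
The clause (!x1) is unit, so x1 = false.
The clause (x4) is unit, so x4 = true.
The clause (!x2) is unit, so x2 = false.
The clause (x5) is unit, so x5 = true.
Every clause now holds.
A satisfying assignment: x1 ↦ false, x2 ↦ false, x3 ↦ true, x4 ↦ true, x5 ↦ true, x6 ↦ false.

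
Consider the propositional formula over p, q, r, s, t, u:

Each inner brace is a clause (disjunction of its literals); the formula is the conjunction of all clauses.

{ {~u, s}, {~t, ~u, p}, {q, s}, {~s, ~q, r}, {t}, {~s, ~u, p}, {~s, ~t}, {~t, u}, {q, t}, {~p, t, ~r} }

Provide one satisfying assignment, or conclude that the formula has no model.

UNSATISFIABLE

From the singleton clause (t), t = 1.
From the singleton clause (~s), s = 0.
From the singleton clause (~u), u = 0.
That conflicts with the unit clause (u).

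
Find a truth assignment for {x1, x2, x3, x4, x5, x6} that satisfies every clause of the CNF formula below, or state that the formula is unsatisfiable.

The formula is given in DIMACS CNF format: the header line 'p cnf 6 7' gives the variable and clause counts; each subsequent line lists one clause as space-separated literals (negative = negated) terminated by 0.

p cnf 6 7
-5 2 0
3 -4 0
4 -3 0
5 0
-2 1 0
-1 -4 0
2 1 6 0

From the singleton clause (x5), x5 = True.
From the singleton clause (x2), x2 = True.
From the singleton clause (x1), x1 = True.
From the singleton clause (¬x4), x4 = False.
From the singleton clause (¬x3), x3 = False.
All clauses hold; x6 can take either value.

x1=True, x2=True, x3=False, x4=False, x5=True, x6=False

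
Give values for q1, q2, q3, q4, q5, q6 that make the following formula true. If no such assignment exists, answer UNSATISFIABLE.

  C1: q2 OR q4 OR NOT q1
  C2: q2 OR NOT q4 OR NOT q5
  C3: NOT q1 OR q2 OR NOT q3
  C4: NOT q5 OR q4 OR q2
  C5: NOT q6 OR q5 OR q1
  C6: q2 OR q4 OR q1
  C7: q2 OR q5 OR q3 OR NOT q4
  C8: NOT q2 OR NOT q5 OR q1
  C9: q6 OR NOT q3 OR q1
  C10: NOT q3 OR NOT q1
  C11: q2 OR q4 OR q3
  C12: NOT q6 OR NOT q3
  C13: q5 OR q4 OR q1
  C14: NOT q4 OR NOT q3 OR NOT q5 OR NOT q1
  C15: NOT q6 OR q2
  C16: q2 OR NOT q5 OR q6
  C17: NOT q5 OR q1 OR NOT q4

q1: true, q2: true, q3: false, q4: false, q5: false, q6: true

Branch on q3: set q3 = false.
Branch on q2: set q2 = true.
Branch on q5: set q5 = false.
Branch on q6: set q6 = true.
The clause (q1) is unit, so q1 = true.
All clauses hold; q4 can take either value.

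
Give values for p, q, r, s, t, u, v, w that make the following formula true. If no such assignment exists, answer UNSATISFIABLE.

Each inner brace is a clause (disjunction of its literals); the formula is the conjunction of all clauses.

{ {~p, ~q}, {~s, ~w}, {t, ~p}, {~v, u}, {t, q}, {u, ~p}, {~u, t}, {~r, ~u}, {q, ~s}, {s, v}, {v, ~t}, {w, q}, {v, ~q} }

p=0,  q=1,  r=0,  s=0,  t=1,  u=1,  v=1,  w=0

Branch on p: set p = 0.
Branch on s: set s = 0.
(v) alone gives v = 1.
(u) alone gives u = 1.
(t) alone gives t = 1.
(~r) alone gives r = 0.
Branch on w: set w = 0.
(q) alone gives q = 1.
This assignment satisfies each clause.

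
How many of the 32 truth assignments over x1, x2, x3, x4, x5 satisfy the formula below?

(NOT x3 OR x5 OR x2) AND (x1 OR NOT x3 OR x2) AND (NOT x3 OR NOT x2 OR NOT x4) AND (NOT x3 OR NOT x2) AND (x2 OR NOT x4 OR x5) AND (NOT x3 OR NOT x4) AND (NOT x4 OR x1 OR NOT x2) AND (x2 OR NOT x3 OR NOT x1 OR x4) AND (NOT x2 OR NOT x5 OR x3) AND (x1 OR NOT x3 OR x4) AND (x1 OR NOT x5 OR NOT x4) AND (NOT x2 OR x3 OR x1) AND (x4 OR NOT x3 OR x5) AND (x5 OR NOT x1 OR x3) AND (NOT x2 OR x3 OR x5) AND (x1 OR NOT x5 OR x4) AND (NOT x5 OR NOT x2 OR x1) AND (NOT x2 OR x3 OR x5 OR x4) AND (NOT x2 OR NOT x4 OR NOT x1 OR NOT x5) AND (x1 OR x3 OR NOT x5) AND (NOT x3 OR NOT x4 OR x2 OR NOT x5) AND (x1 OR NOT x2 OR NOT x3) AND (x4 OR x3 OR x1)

There are 2^5 = 32 truth assignments over (x1, x2, x3, x4, x5).
Split on x3. With x3 = true, the clauses containing x3 are satisfied and NOT x3 drops from the rest; 0 of the 2^4 = 16 assignments to the other variables satisfy what remains.
With x3 = false, by the same count on the reduced clause set, 2 assignments work.
Total: 0 + 2 = 2.

2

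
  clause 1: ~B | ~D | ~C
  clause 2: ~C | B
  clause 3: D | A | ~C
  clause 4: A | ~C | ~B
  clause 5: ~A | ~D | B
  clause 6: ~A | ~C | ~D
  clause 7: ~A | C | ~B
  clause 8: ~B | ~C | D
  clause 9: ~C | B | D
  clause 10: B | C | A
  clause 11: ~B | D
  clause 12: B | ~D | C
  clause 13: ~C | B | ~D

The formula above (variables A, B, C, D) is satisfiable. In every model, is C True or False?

False

Suppose C = 1.
(B) alone gives B = 1.
(~D) alone gives D = 0.
Now (D) is unsatisfied and unit — conflict.
So every satisfying assignment has C = False.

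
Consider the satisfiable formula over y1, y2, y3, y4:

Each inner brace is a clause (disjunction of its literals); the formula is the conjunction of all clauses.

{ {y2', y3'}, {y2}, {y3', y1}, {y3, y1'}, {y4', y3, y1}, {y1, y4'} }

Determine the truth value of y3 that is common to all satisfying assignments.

Suppose y3 = 1.
From the singleton clause (y2'), y2 = 0.
Now (y2) is unsatisfied and unit — conflict.
So every satisfying assignment has y3 = False.

False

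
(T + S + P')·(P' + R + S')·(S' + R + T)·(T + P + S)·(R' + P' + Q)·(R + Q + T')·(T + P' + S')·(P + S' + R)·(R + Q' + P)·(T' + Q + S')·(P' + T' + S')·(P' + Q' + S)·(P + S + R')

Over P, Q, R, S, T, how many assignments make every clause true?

3

There are 2^5 = 32 truth assignments over (P, Q, R, S, T).
Split on R. With R = 1, the clauses containing R are satisfied and R' drops from the rest; 3 of the 2^4 = 16 assignments to the other variables satisfy what remains.
With R = 0, by the same count on the reduced clause set, 0 assignments work.
(One model: P=F, Q=F, R=T, S=T, T=F.)
Total: 3 + 0 = 3.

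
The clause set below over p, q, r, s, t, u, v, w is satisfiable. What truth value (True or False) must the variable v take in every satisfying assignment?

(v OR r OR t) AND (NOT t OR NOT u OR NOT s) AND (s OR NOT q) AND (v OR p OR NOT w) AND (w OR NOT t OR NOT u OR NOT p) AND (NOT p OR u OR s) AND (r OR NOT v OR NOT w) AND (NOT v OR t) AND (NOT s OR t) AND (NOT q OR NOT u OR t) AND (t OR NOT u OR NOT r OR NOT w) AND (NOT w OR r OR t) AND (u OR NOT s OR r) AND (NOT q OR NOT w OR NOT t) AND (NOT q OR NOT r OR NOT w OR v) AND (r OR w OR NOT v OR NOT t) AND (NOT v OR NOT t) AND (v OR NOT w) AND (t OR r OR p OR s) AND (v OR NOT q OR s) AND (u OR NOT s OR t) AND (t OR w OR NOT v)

Suppose v = true.
From the singleton clause (t), t = true.
That conflicts with the unit clause (NOT t).
So every satisfying assignment has v = False.

False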